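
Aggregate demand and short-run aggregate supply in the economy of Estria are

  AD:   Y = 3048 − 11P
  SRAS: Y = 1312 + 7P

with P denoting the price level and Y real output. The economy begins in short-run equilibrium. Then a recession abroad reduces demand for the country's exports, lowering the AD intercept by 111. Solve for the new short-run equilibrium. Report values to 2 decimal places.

P = 90.28, Y = 1943.94

This is a negative demand shock: AD shifts left.
New AD: Y = 2937 − 11P.
Set AD = SRAS: 2937 − 11P = 1312 + 7P, so 1625 = 18P and P = 90.28.
Substituting into AD, Y = 1943.94.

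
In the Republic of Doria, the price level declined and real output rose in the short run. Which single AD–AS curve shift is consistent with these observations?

P fell and Y rose. An AD shift moves P and Y in the same direction; an SRAS shift moves them in opposite directions.
Here P and Y moved in opposite directions, so the SRAS curve shifted.
Since Y rose, SRAS shifted right.

SRAS shifted right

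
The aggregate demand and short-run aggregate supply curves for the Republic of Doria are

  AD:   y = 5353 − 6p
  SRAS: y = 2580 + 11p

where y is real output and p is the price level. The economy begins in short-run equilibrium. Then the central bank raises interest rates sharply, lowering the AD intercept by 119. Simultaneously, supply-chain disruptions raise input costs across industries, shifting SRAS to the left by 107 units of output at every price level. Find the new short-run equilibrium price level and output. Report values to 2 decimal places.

p = 162.41, y = 4259.53

After both shocks: AD is y = 5234 − 6p and SRAS is y = 2473 + 11p.
Setting them equal: 2761 = 17p, so p = 162.41.
Substituting into AD, y = 4259.53.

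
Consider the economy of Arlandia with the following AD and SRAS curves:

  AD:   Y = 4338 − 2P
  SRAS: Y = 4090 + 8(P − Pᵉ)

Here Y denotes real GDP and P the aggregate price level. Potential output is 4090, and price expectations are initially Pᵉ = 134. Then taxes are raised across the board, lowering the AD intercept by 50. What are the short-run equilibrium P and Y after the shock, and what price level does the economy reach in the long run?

Short run: P = 127, Y = 4034. Long run: P = 99.

AD shifts left: new AD is Y = 4288 − 2P. With Pᵉ = 134, SRAS is Y = 3018 + 8P.
Short run: 4288 − 2P = 3018 + 8P gives 1270 = 10P, so P = 127 and Y = 4288 − 2·127 = 4034.
Y = 4034 is below potential 4090; expectations adjust and SRAS shifts right until Y = 4090.
Long run: on the new AD curve, 4090 = 4288 − 2P gives P = 99.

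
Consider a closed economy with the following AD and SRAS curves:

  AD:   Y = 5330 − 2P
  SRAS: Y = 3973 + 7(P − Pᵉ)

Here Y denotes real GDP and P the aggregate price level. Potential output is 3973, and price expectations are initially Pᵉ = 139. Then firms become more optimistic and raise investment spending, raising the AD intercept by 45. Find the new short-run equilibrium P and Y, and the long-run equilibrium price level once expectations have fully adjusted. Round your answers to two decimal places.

Short run: P = 263.89, Y = 4847.22. Long run: P = 701.00.

AD shifts right: new AD is Y = 5375 − 2P. With Pᵉ = 139, SRAS is Y = 3000 + 7P.
Short run: 5375 − 2P = 3000 + 7P gives 2375 = 9P, so P = 263.89 and Y = 5375 − 2P = 4847.22.
Y = 4847.22 is above potential 3973; expectations adjust and SRAS shifts left until Y = 3973.
Long run: on the new AD curve, 3973 = 5375 − 2P gives P = 701.00.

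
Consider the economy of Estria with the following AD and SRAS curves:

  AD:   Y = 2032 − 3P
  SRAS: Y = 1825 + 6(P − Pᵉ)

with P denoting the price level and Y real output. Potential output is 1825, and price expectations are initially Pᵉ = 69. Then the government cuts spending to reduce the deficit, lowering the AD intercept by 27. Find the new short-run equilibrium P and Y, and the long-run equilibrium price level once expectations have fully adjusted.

AD shifts left: new AD is Y = 2005 − 3P. With Pᵉ = 69, SRAS is Y = 1411 + 6P.
Short run: 2005 − 3P = 1411 + 6P gives 594 = 9P, so P = 66 and Y = 2005 − 3·66 = 1807.
Y = 1807 is below potential 1825; expectations adjust and SRAS shifts right until Y = 1825.
Long run: on the new AD curve, 1825 = 2005 − 3P gives P = 60.

Short run: P = 66, Y = 1807. Long run: P = 60.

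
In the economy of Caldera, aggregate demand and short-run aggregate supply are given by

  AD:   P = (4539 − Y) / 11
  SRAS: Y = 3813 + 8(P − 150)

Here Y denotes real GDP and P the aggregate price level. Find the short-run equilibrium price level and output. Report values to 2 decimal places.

P = 101.37, Y = 3423.95

Write SRAS as Y = 3813 + 8P − 1200 = 2613 + 8P.
Rearrange AD to Y = 4539 − 11P.
Set AD = SRAS: 4539 − 11P = 2613 + 8P, so 1926 = 19P and P = 101.37.
Substituting into AD, Y = 4539 − 11P = 3423.95.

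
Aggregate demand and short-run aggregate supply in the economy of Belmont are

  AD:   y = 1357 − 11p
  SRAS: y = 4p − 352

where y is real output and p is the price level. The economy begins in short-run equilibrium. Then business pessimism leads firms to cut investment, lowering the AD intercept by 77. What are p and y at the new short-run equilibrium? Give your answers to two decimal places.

This is a negative demand shock: AD shifts left.
New AD: y = 1280 − 11p.
Set AD = SRAS: 1280 − 11p = 4p − 352, so 1632 = 15p and p = 108.80.
Substituting into AD, y = 83.20.

p = 108.80, y = 83.20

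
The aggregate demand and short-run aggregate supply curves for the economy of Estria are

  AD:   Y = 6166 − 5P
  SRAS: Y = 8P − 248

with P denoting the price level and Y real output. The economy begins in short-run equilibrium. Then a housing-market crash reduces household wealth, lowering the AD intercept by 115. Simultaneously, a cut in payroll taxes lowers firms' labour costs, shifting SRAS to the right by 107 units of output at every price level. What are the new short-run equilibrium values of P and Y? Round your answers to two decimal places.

After both shocks: AD is Y = 6051 − 5P and SRAS is Y = 8P − 141.
Setting them equal: 6192 = 13P, so P = 476.31.
Substituting into AD, Y = 3669.46.

P = 476.31, Y = 3669.46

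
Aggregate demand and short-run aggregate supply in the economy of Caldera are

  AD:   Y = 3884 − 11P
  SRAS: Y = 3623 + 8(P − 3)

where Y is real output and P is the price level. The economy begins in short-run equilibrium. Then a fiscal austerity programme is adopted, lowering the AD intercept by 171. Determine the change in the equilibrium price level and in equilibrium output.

ΔP = -9, ΔY = -72

This is a negative demand shock: AD shifts left.
New AD: Y = 3713 − 11P.
SRAS can be written Y = 3599 + 8P.
Set AD = SRAS: 3713 − 11P = 3599 + 8P, so 114 = 19P and P = 6.
Y = 3713 − 11·6 = 3647.
Initially P = 15, Y = 3719, so ΔP = -9 and ΔY = -72.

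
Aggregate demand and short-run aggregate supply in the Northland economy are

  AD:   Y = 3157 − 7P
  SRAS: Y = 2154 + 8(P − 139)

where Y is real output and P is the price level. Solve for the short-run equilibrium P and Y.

P = 141, Y = 2170

Write SRAS as Y = 2154 + 8P − 1112 = 1042 + 8P.
Set AD = SRAS: 3157 − 7P = 1042 + 8P, so 2115 = 15P and P = 141.
Then Y = 3157 − 7·141 = 2170.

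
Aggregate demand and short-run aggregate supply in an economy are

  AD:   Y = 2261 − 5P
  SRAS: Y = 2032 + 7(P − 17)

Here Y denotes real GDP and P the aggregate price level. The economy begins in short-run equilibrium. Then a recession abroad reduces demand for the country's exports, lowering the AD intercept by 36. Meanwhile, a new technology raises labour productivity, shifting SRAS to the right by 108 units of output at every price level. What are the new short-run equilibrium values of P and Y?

After both shocks: AD is Y = 2225 − 5P and SRAS is Y = 2021 + 7P.
Setting them equal: 204 = 12P, so P = 17.
Y = 2225 − 5·17 = 2140.

P = 17, Y = 2140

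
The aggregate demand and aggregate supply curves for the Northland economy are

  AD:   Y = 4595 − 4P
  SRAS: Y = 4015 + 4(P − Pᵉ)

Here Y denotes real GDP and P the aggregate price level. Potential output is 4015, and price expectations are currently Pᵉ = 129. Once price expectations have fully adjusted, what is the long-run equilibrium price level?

Short run: with Pᵉ = 129, SRAS is Y = 3499 + 4P. Setting AD = SRAS gives 1096 = 8P, so P = 137 and Y = 4595 − 4·137 = 4047.
Output 4047 is above potential 4015, so over time expected prices rise and SRAS shifts left until Y returns to 4015.
Long run: Y = 4015 on the AD curve gives 4015 = 4595 − 4P, so P = 145.

Long-run P = 145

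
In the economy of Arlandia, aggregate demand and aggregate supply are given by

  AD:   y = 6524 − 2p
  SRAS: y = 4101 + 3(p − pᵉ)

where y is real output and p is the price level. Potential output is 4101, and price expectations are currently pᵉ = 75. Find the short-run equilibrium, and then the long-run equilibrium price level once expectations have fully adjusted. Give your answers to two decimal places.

Short run: with pᵉ = 75, SRAS is y = 3876 + 3p. Setting AD = SRAS gives 2648 = 5p, so p = 529.60 and y = 6524 − 2p = 5464.80.
Output 5464.80 is above potential 4101, so over time expected prices rise and SRAS shifts left until y returns to 4101.
Long run: y = 4101 on the AD curve gives 4101 = 6524 − 2p, so p = 1211.50.

Short run: p = 529.60, y = 5464.80. Long run: p = 1211.50.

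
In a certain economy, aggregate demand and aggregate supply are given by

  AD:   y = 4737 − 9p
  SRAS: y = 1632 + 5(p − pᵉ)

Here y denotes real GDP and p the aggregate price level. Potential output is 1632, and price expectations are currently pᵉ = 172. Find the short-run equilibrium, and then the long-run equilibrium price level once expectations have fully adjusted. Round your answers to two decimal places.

Short run: with pᵉ = 172, SRAS is y = 772 + 5p. Setting AD = SRAS gives 3965 = 14p, so p = 283.21 and y = 4737 − 9p = 2188.07.
Output 2188.07 is above potential 1632, so over time expected prices rise and SRAS shifts left until y returns to 1632.
Long run: y = 1632 on the AD curve gives 1632 = 4737 − 9p, so p = 345.00.

Short run: p = 283.21, y = 2188.07. Long run: p = 345.00.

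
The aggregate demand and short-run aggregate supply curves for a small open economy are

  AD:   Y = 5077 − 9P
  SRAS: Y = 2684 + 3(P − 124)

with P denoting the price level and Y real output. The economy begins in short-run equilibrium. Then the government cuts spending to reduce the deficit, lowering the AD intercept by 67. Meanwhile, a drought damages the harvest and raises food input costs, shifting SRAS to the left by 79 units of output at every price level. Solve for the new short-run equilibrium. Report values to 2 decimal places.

After both shocks: AD is Y = 5010 − 9P and SRAS is Y = 2233 + 3P.
Setting them equal: 2777 = 12P, so P = 231.42.
Substituting into AD, Y = 2927.25.

P = 231.42, Y = 2927.25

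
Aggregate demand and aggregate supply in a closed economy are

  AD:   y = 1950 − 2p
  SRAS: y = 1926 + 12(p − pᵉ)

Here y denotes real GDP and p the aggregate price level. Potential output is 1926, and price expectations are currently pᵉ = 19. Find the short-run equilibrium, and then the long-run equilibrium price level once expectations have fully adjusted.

Short run: with pᵉ = 19, SRAS is y = 1698 + 12p. Setting AD = SRAS gives 252 = 14p, so p = 18 and y = 1950 − 2·18 = 1914.
Output 1914 is below potential 1926, so over time expected prices fall and SRAS shifts right until y returns to 1926.
Long run: y = 1926 on the AD curve gives 1926 = 1950 − 2p, so p = 12.

Short run: p = 18, y = 1914. Long run: p = 12.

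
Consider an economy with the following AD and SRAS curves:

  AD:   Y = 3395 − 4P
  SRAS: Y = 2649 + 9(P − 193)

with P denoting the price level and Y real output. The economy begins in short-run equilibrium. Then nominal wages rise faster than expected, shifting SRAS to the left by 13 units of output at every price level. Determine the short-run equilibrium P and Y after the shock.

P = 192, Y = 2627

This is a negative supply shock: SRAS shifts left.
New SRAS: Y = 899 + 9P.
Set AD = SRAS: 3395 − 4P = 899 + 9P, so 2496 = 13P and P = 192.
Y = 3395 − 4·192 = 2627.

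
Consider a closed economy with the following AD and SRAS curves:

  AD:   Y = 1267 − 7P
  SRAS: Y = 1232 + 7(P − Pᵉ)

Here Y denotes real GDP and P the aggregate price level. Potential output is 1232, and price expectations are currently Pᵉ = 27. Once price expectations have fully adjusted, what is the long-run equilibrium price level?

Short run: with Pᵉ = 27, SRAS is Y = 1043 + 7P. Setting AD = SRAS gives 224 = 14P, so P = 16 and Y = 1267 − 7·16 = 1155.
Output 1155 is below potential 1232, so over time expected prices fall and SRAS shifts right until Y returns to 1232.
Long run: Y = 1232 on the AD curve gives 1232 = 1267 − 7P, so P = 5.

Long-run P = 5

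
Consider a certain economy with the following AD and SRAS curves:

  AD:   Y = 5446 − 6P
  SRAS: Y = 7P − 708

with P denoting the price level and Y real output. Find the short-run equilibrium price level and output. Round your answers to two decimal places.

P = 473.38, Y = 2605.69

Set AD = SRAS: 5446 − 6P = 7P − 708, so 6154 = 13P and P = 473.38.
Substituting into AD, Y = 5446 − 6P = 2605.69.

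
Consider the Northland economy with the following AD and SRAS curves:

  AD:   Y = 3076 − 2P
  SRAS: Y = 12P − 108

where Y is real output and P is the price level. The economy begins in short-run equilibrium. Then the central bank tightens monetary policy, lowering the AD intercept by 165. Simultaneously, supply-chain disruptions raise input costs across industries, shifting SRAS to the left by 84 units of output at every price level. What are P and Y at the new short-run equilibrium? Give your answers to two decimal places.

After both shocks: AD is Y = 2911 − 2P and SRAS is Y = 12P − 192.
Setting them equal: 3103 = 14P, so P = 221.64.
Substituting into AD, Y = 2467.71.

P = 221.64, Y = 2467.71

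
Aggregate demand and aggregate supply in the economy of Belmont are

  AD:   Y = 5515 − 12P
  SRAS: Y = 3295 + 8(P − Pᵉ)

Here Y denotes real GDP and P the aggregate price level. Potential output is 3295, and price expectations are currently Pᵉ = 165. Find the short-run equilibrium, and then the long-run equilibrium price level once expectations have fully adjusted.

Short run: P = 177, Y = 3391. Long run: P = 185.

Short run: with Pᵉ = 165, SRAS is Y = 1975 + 8P. Setting AD = SRAS gives 3540 = 20P, so P = 177 and Y = 5515 − 12·177 = 3391.
Output 3391 is above potential 3295, so over time expected prices rise and SRAS shifts left until Y returns to 3295.
Long run: Y = 3295 on the AD curve gives 3295 = 5515 − 12P, so P = 185.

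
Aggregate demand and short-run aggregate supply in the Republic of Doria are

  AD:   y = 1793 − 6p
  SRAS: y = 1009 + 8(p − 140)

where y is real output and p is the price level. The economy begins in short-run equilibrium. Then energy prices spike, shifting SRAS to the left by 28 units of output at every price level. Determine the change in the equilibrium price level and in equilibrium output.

This is a negative supply shock: SRAS shifts left.
New SRAS: y = 8p − 139.
Set AD = SRAS: 1793 − 6p = 8p − 139, so 1932 = 14p and p = 138.
y = 1793 − 6·138 = 965.
Initially p = 136, y = 977, so Δp = +2 and Δy = -12.

Δp = +2, Δy = -12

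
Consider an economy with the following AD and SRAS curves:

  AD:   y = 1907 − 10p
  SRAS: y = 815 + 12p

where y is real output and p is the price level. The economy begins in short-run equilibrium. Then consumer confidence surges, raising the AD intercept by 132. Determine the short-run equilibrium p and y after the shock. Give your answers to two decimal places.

p = 55.64, y = 1482.64

This is a positive demand shock: AD shifts right.
New AD: y = 2039 − 10p.
Set AD = SRAS: 2039 − 10p = 815 + 12p, so 1224 = 22p and p = 55.64.
Substituting into AD, y = 1482.64.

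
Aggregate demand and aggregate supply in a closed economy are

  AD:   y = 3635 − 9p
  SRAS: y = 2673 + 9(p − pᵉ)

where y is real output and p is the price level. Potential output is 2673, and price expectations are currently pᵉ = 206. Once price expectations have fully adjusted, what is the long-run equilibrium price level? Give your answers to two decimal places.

Short run: with pᵉ = 206, SRAS is y = 819 + 9p. Setting AD = SRAS gives 2816 = 18p, so p = 156.44 and y = 3635 − 9p = 2227.00.
Output 2227.00 is below potential 2673, so over time expected prices fall and SRAS shifts right until y returns to 2673.
Long run: y = 2673 on the AD curve gives 2673 = 3635 − 9p, so p = 106.89.

Long-run p = 106.89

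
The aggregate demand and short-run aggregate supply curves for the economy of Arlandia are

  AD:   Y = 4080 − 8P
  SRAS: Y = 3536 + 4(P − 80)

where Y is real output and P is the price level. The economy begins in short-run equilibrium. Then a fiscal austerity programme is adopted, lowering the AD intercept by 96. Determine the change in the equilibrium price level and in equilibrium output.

ΔP = -8, ΔY = -32

This is a negative demand shock: AD shifts left.
New AD: Y = 3984 − 8P.
SRAS can be written Y = 3216 + 4P.
Set AD = SRAS: 3984 − 8P = 3216 + 4P, so 768 = 12P and P = 64.
Y = 3984 − 8·64 = 3472.
Initially P = 72, Y = 3504, so ΔP = -8 and ΔY = -32.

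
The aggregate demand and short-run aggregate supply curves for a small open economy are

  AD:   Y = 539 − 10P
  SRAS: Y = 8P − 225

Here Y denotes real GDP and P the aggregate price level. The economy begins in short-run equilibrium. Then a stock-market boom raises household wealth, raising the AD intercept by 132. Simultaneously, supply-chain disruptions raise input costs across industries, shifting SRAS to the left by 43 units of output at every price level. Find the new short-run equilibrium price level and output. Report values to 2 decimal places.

P = 52.17, Y = 149.33

After both shocks: AD is Y = 671 − 10P and SRAS is Y = 8P − 268.
Setting them equal: 939 = 18P, so P = 52.17.
Substituting into AD, Y = 149.33.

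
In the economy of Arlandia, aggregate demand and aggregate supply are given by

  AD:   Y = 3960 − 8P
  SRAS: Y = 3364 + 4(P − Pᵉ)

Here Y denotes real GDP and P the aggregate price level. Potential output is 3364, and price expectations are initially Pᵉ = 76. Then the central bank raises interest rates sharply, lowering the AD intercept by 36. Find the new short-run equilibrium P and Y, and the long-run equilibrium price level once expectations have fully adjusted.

Short run: P = 72, Y = 3348. Long run: P = 70.

AD shifts left: new AD is Y = 3924 − 8P. With Pᵉ = 76, SRAS is Y = 3060 + 4P.
Short run: 3924 − 8P = 3060 + 4P gives 864 = 12P, so P = 72 and Y = 3924 − 8·72 = 3348.
Y = 3348 is below potential 3364; expectations adjust and SRAS shifts right until Y = 3364.
Long run: on the new AD curve, 3364 = 3924 − 8P gives P = 70.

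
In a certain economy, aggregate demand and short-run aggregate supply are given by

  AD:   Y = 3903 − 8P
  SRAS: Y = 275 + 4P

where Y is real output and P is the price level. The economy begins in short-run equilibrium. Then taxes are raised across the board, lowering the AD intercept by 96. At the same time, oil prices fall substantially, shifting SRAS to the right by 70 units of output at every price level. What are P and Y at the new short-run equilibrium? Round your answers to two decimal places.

P = 288.50, Y = 1499.00

After both shocks: AD is Y = 3807 − 8P and SRAS is Y = 345 + 4P.
Setting them equal: 3462 = 12P, so P = 288.50.
Substituting into AD, Y = 1499.00.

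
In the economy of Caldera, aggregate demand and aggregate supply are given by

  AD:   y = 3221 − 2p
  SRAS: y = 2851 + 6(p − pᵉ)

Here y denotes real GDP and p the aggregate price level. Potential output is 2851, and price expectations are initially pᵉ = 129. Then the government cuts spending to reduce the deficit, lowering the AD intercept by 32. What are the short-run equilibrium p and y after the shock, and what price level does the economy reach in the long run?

AD shifts left: new AD is y = 3189 − 2p. With pᵉ = 129, SRAS is y = 2077 + 6p.
Short run: 3189 − 2p = 2077 + 6p gives 1112 = 8p, so p = 139 and y = 3189 − 2·139 = 2911.
y = 2911 is above potential 2851; expectations adjust and SRAS shifts left until y = 2851.
Long run: on the new AD curve, 2851 = 3189 − 2p gives p = 169.

Short run: p = 139, y = 2911. Long run: p = 169.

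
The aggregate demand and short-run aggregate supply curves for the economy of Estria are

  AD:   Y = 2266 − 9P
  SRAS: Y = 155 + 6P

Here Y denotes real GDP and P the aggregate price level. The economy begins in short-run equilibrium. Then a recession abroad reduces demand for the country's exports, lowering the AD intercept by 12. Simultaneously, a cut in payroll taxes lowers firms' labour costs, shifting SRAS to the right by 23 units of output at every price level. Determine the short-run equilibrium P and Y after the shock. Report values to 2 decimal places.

P = 138.40, Y = 1008.40

After both shocks: AD is Y = 2254 − 9P and SRAS is Y = 178 + 6P.
Setting them equal: 2076 = 15P, so P = 138.40.
Substituting into AD, Y = 1008.40.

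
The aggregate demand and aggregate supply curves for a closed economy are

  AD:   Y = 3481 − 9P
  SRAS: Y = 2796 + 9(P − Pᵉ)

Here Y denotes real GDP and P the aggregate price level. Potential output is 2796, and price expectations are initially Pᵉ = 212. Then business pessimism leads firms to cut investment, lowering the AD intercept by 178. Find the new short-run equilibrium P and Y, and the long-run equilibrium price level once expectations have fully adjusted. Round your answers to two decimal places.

AD shifts left: new AD is Y = 3303 − 9P. With Pᵉ = 212, SRAS is Y = 888 + 9P.
Short run: 3303 − 9P = 888 + 9P gives 2415 = 18P, so P = 134.17 and Y = 3303 − 9P = 2095.50.
Y = 2095.50 is below potential 2796; expectations adjust and SRAS shifts right until Y = 2796.
Long run: on the new AD curve, 2796 = 3303 − 9P gives P = 56.33.

Short run: P = 134.17, Y = 2095.50. Long run: P = 56.33.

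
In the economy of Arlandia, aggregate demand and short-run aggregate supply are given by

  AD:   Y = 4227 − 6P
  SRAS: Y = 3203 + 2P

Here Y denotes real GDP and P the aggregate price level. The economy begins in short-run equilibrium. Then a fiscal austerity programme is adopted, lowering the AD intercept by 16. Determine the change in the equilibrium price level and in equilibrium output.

ΔP = -2, ΔY = -4

This is a negative demand shock: AD shifts left.
New AD: Y = 4211 − 6P.
Set AD = SRAS: 4211 − 6P = 3203 + 2P, so 1008 = 8P and P = 126.
Y = 4211 − 6·126 = 3455.
Initially P = 128, Y = 3459, so ΔP = -2 and ΔY = -4.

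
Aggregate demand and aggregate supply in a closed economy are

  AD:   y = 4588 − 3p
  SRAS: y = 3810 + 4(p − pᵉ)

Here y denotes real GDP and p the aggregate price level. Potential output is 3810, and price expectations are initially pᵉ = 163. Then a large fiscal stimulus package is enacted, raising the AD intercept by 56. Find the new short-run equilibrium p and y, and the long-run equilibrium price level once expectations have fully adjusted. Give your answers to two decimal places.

Short run: p = 212.29, y = 4007.14. Long run: p = 278.00.

AD shifts right: new AD is y = 4644 − 3p. With pᵉ = 163, SRAS is y = 3158 + 4p.
Short run: 4644 − 3p = 3158 + 4p gives 1486 = 7p, so p = 212.29 and y = 4644 − 3p = 4007.14.
y = 4007.14 is above potential 3810; expectations adjust and SRAS shifts left until y = 3810.
Long run: on the new AD curve, 3810 = 4644 − 3p gives p = 278.00.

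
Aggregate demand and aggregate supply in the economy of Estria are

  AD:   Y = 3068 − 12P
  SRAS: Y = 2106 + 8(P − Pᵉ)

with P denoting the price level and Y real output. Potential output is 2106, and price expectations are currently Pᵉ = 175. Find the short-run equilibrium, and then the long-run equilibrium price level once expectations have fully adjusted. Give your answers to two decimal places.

Short run: P = 118.10, Y = 1650.80. Long run: P = 80.17.

Short run: with Pᵉ = 175, SRAS is Y = 706 + 8P. Setting AD = SRAS gives 2362 = 20P, so P = 118.10 and Y = 3068 − 12P = 1650.80.
Output 1650.80 is below potential 2106, so over time expected prices fall and SRAS shifts right until Y returns to 2106.
Long run: Y = 2106 on the AD curve gives 2106 = 3068 − 12P, so P = 80.17.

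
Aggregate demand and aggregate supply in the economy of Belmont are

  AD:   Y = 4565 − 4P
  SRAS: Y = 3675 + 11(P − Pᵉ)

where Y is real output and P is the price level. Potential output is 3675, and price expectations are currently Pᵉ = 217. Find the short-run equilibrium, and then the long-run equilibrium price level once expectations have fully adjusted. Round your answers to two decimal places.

Short run: with Pᵉ = 217, SRAS is Y = 1288 + 11P. Setting AD = SRAS gives 3277 = 15P, so P = 218.47 and Y = 4565 − 4P = 3691.13.
Output 3691.13 is above potential 3675, so over time expected prices rise and SRAS shifts left until Y returns to 3675.
Long run: Y = 3675 on the AD curve gives 3675 = 4565 − 4P, so P = 222.50.

Short run: P = 218.47, Y = 3691.13. Long run: P = 222.50.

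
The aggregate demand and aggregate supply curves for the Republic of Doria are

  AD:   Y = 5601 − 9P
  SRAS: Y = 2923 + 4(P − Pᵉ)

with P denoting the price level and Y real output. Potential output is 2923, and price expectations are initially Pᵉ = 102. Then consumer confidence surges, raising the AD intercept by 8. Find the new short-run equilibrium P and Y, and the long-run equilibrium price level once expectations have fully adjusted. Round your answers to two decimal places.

Short run: P = 238.00, Y = 3467.00. Long run: P = 298.44.

AD shifts right: new AD is Y = 5609 − 9P. With Pᵉ = 102, SRAS is Y = 2515 + 4P.
Short run: 5609 − 9P = 2515 + 4P gives 3094 = 13P, so P = 238.00 and Y = 5609 − 9P = 3467.00.
Y = 3467.00 is above potential 2923; expectations adjust and SRAS shifts left until Y = 2923.
Long run: on the new AD curve, 2923 = 5609 − 9P gives P = 298.44.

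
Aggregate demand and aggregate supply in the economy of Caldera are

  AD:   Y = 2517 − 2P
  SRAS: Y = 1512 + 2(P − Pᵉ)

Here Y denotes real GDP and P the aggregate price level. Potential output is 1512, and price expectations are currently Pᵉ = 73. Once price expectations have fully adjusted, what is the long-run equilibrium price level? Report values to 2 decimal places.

Long-run P = 502.50

Short run: with Pᵉ = 73, SRAS is Y = 1366 + 2P. Setting AD = SRAS gives 1151 = 4P, so P = 287.75 and Y = 2517 − 2P = 1941.50.
Output 1941.50 is above potential 1512, so over time expected prices rise and SRAS shifts left until Y returns to 1512.
Long run: Y = 1512 on the AD curve gives 1512 = 2517 − 2P, so P = 502.50.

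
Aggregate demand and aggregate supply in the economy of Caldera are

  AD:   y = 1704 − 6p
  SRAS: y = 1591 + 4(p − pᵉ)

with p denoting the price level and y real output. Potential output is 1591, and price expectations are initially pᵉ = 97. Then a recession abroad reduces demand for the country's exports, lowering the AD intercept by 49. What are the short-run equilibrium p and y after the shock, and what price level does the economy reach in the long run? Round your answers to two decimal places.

Short run: p = 45.20, y = 1383.80. Long run: p = 10.67.

AD shifts left: new AD is y = 1655 − 6p. With pᵉ = 97, SRAS is y = 1203 + 4p.
Short run: 1655 − 6p = 1203 + 4p gives 452 = 10p, so p = 45.20 and y = 1655 − 6p = 1383.80.
y = 1383.80 is below potential 1591; expectations adjust and SRAS shifts right until y = 1591.
Long run: on the new AD curve, 1591 = 1655 − 6p gives p = 10.67.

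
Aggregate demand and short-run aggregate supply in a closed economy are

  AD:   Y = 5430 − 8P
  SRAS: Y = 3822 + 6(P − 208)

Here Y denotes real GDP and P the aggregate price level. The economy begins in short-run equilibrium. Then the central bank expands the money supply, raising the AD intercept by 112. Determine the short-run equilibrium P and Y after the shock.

P = 212, Y = 3846

This is a positive demand shock: AD shifts right.
New AD: Y = 5542 − 8P.
SRAS can be written Y = 2574 + 6P.
Set AD = SRAS: 5542 − 8P = 2574 + 6P, so 2968 = 14P and P = 212.
Y = 5542 − 8·212 = 3846.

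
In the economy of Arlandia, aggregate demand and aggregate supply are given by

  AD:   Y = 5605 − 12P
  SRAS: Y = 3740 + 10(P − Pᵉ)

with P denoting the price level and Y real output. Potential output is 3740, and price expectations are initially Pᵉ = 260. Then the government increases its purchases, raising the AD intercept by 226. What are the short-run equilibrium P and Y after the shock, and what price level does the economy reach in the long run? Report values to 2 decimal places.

Short run: P = 213.23, Y = 3272.27. Long run: P = 174.25.

AD shifts right: new AD is Y = 5831 − 12P. With Pᵉ = 260, SRAS is Y = 1140 + 10P.
Short run: 5831 − 12P = 1140 + 10P gives 4691 = 22P, so P = 213.23 and Y = 5831 − 12P = 3272.27.
Y = 3272.27 is below potential 3740; expectations adjust and SRAS shifts right until Y = 3740.
Long run: on the new AD curve, 3740 = 5831 − 12P gives P = 174.25.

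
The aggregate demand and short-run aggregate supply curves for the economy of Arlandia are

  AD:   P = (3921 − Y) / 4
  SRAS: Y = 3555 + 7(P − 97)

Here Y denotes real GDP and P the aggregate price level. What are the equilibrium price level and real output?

Write SRAS as Y = 3555 + 7P − 679 = 2876 + 7P.
Rearrange AD to Y = 3921 − 4P.
Set AD = SRAS: 3921 − 4P = 2876 + 7P, so 1045 = 11P and P = 95.
Then Y = 3921 − 4·95 = 3541.

P = 95, Y = 3541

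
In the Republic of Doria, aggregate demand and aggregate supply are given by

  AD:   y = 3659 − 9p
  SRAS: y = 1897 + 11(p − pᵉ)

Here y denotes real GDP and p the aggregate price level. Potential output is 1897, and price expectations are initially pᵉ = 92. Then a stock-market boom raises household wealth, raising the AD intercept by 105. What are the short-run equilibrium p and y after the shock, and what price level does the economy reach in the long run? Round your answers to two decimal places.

Short run: p = 143.95, y = 2468.45. Long run: p = 207.44.

AD shifts right: new AD is y = 3764 − 9p. With pᵉ = 92, SRAS is y = 885 + 11p.
Short run: 3764 − 9p = 885 + 11p gives 2879 = 20p, so p = 143.95 and y = 3764 − 9p = 2468.45.
y = 2468.45 is above potential 1897; expectations adjust and SRAS shifts left until y = 1897.
Long run: on the new AD curve, 1897 = 3764 − 9p gives p = 207.44.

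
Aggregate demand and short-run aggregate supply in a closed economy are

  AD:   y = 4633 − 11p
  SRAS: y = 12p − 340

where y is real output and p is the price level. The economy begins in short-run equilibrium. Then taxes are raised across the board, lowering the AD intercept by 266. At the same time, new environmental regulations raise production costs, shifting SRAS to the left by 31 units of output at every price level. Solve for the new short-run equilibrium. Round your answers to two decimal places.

p = 206.00, y = 2101.00

After both shocks: AD is y = 4367 − 11p and SRAS is y = 12p − 371.
Setting them equal: 4738 = 23p, so p = 206.00.
Substituting into AD, y = 2101.00.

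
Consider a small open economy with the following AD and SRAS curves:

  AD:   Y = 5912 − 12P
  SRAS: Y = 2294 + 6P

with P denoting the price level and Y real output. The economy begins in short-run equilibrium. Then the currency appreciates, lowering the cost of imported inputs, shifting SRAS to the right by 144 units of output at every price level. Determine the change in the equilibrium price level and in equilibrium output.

ΔP = -8, ΔY = +96

This is a positive supply shock: SRAS shifts right.
New SRAS: Y = 2438 + 6P.
Set AD = SRAS: 5912 − 12P = 2438 + 6P, so 3474 = 18P and P = 193.
Y = 5912 − 12·193 = 3596.
Initially P = 201, Y = 3500, so ΔP = -8 and ΔY = +96.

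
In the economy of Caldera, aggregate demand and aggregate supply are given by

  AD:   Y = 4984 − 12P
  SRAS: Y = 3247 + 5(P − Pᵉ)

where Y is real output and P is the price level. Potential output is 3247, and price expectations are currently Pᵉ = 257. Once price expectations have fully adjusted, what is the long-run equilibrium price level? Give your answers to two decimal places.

Short run: with Pᵉ = 257, SRAS is Y = 1962 + 5P. Setting AD = SRAS gives 3022 = 17P, so P = 177.76 and Y = 4984 − 12P = 2850.82.
Output 2850.82 is below potential 3247, so over time expected prices fall and SRAS shifts right until Y returns to 3247.
Long run: Y = 3247 on the AD curve gives 3247 = 4984 − 12P, so P = 144.75.

Long-run P = 144.75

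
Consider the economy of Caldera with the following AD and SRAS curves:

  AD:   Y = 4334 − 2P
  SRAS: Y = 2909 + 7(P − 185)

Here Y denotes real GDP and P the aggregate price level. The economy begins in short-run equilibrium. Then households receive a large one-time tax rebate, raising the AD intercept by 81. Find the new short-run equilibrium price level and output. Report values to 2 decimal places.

This is a positive demand shock: AD shifts right.
New AD: Y = 4415 − 2P.
SRAS can be written Y = 1614 + 7P.
Set AD = SRAS: 4415 − 2P = 1614 + 7P, so 2801 = 9P and P = 311.22.
Substituting into AD, Y = 3792.56.

P = 311.22, Y = 3792.56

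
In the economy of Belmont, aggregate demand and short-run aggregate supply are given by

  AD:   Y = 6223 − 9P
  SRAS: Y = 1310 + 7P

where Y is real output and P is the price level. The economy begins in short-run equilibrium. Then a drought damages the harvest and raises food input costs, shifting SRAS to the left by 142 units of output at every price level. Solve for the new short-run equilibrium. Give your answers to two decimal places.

This is a negative supply shock: SRAS shifts left.
New SRAS: Y = 1168 + 7P.
Set AD = SRAS: 6223 − 9P = 1168 + 7P, so 5055 = 16P and P = 315.94.
Substituting into AD, Y = 3379.56.

P = 315.94, Y = 3379.56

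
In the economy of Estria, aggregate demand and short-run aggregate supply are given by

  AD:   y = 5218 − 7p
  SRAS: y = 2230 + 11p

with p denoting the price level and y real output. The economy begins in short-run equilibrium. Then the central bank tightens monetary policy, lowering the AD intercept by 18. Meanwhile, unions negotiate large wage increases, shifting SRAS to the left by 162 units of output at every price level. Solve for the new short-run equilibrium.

After both shocks: AD is y = 5200 − 7p and SRAS is y = 2068 + 11p.
Setting them equal: 3132 = 18p, so p = 174.
y = 5200 − 7·174 = 3982.

p = 174, y = 3982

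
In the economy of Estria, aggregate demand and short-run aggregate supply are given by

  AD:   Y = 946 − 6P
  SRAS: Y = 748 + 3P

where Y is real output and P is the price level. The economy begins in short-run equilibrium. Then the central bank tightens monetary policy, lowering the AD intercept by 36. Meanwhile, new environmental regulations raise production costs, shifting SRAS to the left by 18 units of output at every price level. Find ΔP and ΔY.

After both shocks: AD is Y = 910 − 6P and SRAS is Y = 730 + 3P.
Setting them equal: 180 = 9P, so P = 20.
Y = 910 − 6·20 = 790.
Initially P = 22, Y = 814, so ΔP = -2 and ΔY = -24.

ΔP = -2, ΔY = -24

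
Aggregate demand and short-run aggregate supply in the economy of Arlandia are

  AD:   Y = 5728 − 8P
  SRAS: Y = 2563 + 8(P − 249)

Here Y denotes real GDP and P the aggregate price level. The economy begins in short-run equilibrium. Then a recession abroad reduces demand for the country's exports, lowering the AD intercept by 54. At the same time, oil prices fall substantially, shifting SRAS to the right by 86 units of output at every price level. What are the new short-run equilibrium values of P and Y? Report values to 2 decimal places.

After both shocks: AD is Y = 5674 − 8P and SRAS is Y = 657 + 8P.
Setting them equal: 5017 = 16P, so P = 313.56.
Substituting into AD, Y = 3165.50.

P = 313.56, Y = 3165.50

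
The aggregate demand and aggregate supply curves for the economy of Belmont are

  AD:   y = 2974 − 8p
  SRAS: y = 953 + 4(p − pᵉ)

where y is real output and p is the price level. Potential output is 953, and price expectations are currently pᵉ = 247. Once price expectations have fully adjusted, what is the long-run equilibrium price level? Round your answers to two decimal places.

Short run: with pᵉ = 247, SRAS is y = 4p − 35. Setting AD = SRAS gives 3009 = 12p, so p = 250.75 and y = 2974 − 8p = 968.00.
Output 968.00 is above potential 953, so over time expected prices rise and SRAS shifts left until y returns to 953.
Long run: y = 953 on the AD curve gives 953 = 2974 − 8p, so p = 252.63.

Long-run p = 252.63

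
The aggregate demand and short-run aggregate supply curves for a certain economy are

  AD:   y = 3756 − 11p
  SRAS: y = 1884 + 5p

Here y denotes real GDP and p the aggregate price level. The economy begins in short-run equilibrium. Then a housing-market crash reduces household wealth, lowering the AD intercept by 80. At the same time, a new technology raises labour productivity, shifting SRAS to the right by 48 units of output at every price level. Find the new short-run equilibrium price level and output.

After both shocks: AD is y = 3676 − 11p and SRAS is y = 1932 + 5p.
Setting them equal: 1744 = 16p, so p = 109.
y = 3676 − 11·109 = 2477.

p = 109, y = 2477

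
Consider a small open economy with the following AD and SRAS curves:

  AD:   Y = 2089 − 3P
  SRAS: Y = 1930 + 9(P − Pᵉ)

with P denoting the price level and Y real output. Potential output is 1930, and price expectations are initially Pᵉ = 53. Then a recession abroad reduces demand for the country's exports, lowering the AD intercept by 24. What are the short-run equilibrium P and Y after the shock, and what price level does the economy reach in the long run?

AD shifts left: new AD is Y = 2065 − 3P. With Pᵉ = 53, SRAS is Y = 1453 + 9P.
Short run: 2065 − 3P = 1453 + 9P gives 612 = 12P, so P = 51 and Y = 2065 − 3·51 = 1912.
Y = 1912 is below potential 1930; expectations adjust and SRAS shifts right until Y = 1930.
Long run: on the new AD curve, 1930 = 2065 − 3P gives P = 45.

Short run: P = 51, Y = 1912. Long run: P = 45.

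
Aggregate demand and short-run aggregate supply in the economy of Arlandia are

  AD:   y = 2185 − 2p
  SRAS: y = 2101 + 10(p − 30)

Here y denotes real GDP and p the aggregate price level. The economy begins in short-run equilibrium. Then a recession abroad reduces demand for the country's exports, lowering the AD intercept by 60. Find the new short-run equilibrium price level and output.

p = 27, y = 2071

This is a negative demand shock: AD shifts left.
New AD: y = 2125 − 2p.
SRAS can be written y = 1801 + 10p.
Set AD = SRAS: 2125 − 2p = 1801 + 10p, so 324 = 12p and p = 27.
y = 2125 − 2·27 = 2071.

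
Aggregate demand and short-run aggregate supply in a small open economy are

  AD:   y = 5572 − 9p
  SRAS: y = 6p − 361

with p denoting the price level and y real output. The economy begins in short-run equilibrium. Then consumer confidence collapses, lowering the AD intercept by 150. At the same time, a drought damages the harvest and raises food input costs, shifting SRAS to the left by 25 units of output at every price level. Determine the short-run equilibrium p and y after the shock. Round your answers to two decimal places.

After both shocks: AD is y = 5422 − 9p and SRAS is y = 6p − 386.
Setting them equal: 5808 = 15p, so p = 387.20.
Substituting into AD, y = 1937.20.

p = 387.20, y = 1937.20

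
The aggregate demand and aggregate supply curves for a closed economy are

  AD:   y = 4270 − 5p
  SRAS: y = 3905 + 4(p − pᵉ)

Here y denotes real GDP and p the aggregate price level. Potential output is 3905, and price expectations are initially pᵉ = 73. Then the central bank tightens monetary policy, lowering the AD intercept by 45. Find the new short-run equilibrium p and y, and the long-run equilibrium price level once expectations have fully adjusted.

Short run: p = 68, y = 3885. Long run: p = 64.

AD shifts left: new AD is y = 4225 − 5p. With pᵉ = 73, SRAS is y = 3613 + 4p.
Short run: 4225 − 5p = 3613 + 4p gives 612 = 9p, so p = 68 and y = 4225 − 5·68 = 3885.
y = 3885 is below potential 3905; expectations adjust and SRAS shifts right until y = 3905.
Long run: on the new AD curve, 3905 = 4225 − 5p gives p = 64.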